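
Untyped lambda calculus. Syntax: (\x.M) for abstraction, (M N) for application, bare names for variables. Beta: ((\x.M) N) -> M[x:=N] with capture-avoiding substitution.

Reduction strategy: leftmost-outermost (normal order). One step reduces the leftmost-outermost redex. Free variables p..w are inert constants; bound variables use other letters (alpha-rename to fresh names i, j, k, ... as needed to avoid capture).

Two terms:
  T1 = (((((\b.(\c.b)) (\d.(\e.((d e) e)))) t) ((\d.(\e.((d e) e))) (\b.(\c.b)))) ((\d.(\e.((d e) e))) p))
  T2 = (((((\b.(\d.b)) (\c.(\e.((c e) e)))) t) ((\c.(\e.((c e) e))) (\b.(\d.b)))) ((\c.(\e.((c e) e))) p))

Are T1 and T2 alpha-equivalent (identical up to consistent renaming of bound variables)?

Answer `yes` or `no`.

Answer: yes

Derivation:
Term 1: (((((\b.(\c.b)) (\d.(\e.((d e) e)))) t) ((\d.(\e.((d e) e))) (\b.(\c.b)))) ((\d.(\e.((d e) e))) p))
Term 2: (((((\b.(\d.b)) (\c.(\e.((c e) e)))) t) ((\c.(\e.((c e) e))) (\b.(\d.b)))) ((\c.(\e.((c e) e))) p))
Alpha-equivalence: compare structure up to binder renaming.
Result: True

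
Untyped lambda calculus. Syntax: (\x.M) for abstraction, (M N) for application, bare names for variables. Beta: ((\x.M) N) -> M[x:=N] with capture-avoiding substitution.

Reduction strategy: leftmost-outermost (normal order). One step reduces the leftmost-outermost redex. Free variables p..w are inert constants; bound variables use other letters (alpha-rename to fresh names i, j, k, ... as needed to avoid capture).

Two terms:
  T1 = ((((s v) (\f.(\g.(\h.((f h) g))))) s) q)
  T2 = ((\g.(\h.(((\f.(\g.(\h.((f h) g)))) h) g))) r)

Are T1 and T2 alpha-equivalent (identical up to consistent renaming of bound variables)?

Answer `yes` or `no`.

Term 1: ((((s v) (\f.(\g.(\h.((f h) g))))) s) q)
Term 2: ((\g.(\h.(((\f.(\g.(\h.((f h) g)))) h) g))) r)
Alpha-equivalence: compare structure up to binder renaming.
Result: False

Answer: no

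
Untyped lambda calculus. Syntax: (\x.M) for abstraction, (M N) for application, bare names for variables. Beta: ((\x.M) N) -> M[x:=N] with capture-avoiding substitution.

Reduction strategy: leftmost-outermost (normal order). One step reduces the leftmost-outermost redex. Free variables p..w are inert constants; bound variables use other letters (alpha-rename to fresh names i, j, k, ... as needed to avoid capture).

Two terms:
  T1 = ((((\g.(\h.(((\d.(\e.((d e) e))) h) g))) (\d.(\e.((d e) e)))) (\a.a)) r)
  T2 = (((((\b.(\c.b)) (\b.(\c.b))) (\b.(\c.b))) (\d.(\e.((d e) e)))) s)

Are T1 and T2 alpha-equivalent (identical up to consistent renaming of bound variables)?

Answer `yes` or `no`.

Term 1: ((((\g.(\h.(((\d.(\e.((d e) e))) h) g))) (\d.(\e.((d e) e)))) (\a.a)) r)
Term 2: (((((\b.(\c.b)) (\b.(\c.b))) (\b.(\c.b))) (\d.(\e.((d e) e)))) s)
Alpha-equivalence: compare structure up to binder renaming.
Result: False

Answer: no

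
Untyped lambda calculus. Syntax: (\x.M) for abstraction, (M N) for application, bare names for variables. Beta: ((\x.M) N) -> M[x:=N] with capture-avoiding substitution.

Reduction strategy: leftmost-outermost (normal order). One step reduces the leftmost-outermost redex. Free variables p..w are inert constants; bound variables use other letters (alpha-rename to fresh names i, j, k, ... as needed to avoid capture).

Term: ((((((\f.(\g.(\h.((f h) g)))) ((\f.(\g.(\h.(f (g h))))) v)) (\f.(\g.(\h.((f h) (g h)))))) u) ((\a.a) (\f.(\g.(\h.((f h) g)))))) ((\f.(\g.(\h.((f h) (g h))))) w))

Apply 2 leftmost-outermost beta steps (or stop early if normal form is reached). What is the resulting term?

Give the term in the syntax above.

Step 0: ((((((\f.(\g.(\h.((f h) g)))) ((\f.(\g.(\h.(f (g h))))) v)) (\f.(\g.(\h.((f h) (g h)))))) u) ((\a.a) (\f.(\g.(\h.((f h) g)))))) ((\f.(\g.(\h.((f h) (g h))))) w))
Step 1: (((((\g.(\h.((((\f.(\g.(\h.(f (g h))))) v) h) g))) (\f.(\g.(\h.((f h) (g h)))))) u) ((\a.a) (\f.(\g.(\h.((f h) g)))))) ((\f.(\g.(\h.((f h) (g h))))) w))
Step 2: ((((\h.((((\f.(\g.(\h.(f (g h))))) v) h) (\f.(\g.(\h.((f h) (g h))))))) u) ((\a.a) (\f.(\g.(\h.((f h) g)))))) ((\f.(\g.(\h.((f h) (g h))))) w))

Answer: ((((\h.((((\f.(\g.(\h.(f (g h))))) v) h) (\f.(\g.(\h.((f h) (g h))))))) u) ((\a.a) (\f.(\g.(\h.((f h) g)))))) ((\f.(\g.(\h.((f h) (g h))))) w))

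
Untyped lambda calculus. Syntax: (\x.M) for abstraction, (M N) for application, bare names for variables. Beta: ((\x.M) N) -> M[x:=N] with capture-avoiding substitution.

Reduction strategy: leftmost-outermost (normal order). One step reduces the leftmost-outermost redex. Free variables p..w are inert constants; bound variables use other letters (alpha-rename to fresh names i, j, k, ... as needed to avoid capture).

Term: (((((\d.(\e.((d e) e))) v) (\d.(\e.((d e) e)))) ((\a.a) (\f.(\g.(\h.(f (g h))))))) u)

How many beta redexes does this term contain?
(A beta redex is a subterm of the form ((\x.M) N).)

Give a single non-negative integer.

Answer: 2

Derivation:
Term: (((((\d.(\e.((d e) e))) v) (\d.(\e.((d e) e)))) ((\a.a) (\f.(\g.(\h.(f (g h))))))) u)
  Redex: ((\d.(\e.((d e) e))) v)
  Redex: ((\a.a) (\f.(\g.(\h.(f (g h))))))
Total redexes: 2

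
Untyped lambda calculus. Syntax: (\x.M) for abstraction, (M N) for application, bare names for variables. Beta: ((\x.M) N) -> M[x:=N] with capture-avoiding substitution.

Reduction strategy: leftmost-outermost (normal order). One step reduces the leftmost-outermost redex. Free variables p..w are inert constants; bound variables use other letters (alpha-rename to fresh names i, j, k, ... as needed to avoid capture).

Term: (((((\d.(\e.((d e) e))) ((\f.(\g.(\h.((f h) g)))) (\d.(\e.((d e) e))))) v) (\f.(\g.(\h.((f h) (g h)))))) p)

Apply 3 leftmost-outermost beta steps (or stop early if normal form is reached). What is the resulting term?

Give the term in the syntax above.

Answer: (((((\g.(\h.(((\d.(\e.((d e) e))) h) g))) v) v) (\f.(\g.(\h.((f h) (g h)))))) p)

Derivation:
Step 0: (((((\d.(\e.((d e) e))) ((\f.(\g.(\h.((f h) g)))) (\d.(\e.((d e) e))))) v) (\f.(\g.(\h.((f h) (g h)))))) p)
Step 1: ((((\e.((((\f.(\g.(\h.((f h) g)))) (\d.(\e.((d e) e)))) e) e)) v) (\f.(\g.(\h.((f h) (g h)))))) p)
Step 2: ((((((\f.(\g.(\h.((f h) g)))) (\d.(\e.((d e) e)))) v) v) (\f.(\g.(\h.((f h) (g h)))))) p)
Step 3: (((((\g.(\h.(((\d.(\e.((d e) e))) h) g))) v) v) (\f.(\g.(\h.((f h) (g h)))))) p)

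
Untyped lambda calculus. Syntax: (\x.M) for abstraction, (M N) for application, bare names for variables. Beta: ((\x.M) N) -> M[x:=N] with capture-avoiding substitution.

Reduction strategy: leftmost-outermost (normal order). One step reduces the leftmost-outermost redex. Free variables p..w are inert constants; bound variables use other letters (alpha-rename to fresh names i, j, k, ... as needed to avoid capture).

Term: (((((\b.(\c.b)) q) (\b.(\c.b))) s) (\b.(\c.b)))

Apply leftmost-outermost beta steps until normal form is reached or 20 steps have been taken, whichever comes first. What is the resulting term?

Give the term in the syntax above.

Step 0: (((((\b.(\c.b)) q) (\b.(\c.b))) s) (\b.(\c.b)))
Step 1: ((((\c.q) (\b.(\c.b))) s) (\b.(\c.b)))
Step 2: ((q s) (\b.(\c.b)))

Answer: ((q s) (\b.(\c.b)))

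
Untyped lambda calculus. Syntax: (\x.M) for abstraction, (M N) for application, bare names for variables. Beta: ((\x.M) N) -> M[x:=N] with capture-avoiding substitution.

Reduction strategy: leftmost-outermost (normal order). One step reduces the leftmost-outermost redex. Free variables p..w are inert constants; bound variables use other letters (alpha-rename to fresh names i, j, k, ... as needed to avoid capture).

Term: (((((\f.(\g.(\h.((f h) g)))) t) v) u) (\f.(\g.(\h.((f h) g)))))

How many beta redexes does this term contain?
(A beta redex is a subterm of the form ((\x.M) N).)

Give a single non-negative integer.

Answer: 1

Derivation:
Term: (((((\f.(\g.(\h.((f h) g)))) t) v) u) (\f.(\g.(\h.((f h) g)))))
  Redex: ((\f.(\g.(\h.((f h) g)))) t)
Total redexes: 1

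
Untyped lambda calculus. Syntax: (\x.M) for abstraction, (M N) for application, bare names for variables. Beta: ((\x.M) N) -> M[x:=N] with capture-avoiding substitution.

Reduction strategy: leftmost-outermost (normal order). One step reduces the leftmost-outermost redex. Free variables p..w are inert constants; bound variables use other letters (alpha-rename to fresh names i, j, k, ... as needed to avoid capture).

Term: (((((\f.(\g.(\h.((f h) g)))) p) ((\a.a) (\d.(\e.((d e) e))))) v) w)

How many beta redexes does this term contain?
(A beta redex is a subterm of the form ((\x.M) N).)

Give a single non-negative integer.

Term: (((((\f.(\g.(\h.((f h) g)))) p) ((\a.a) (\d.(\e.((d e) e))))) v) w)
  Redex: ((\f.(\g.(\h.((f h) g)))) p)
  Redex: ((\a.a) (\d.(\e.((d e) e))))
Total redexes: 2

Answer: 2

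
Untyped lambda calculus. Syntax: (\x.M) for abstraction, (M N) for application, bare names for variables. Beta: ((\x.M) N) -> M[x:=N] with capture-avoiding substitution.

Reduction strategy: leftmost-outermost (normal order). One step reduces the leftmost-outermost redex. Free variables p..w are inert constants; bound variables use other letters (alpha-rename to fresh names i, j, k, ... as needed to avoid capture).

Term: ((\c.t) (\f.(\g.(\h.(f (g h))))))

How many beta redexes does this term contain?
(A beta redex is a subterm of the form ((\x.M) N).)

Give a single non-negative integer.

Answer: 1

Derivation:
Term: ((\c.t) (\f.(\g.(\h.(f (g h))))))
  Redex: ((\c.t) (\f.(\g.(\h.(f (g h))))))
Total redexes: 1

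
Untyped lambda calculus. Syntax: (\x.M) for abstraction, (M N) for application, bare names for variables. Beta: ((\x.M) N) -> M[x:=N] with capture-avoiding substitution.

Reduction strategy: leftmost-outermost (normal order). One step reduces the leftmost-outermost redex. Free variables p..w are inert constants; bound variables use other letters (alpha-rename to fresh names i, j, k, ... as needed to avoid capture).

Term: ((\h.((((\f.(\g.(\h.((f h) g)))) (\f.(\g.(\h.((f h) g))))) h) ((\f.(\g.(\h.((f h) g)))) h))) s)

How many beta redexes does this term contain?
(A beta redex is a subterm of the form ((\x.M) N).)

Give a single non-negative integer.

Answer: 3

Derivation:
Term: ((\h.((((\f.(\g.(\h.((f h) g)))) (\f.(\g.(\h.((f h) g))))) h) ((\f.(\g.(\h.((f h) g)))) h))) s)
  Redex: ((\h.((((\f.(\g.(\h.((f h) g)))) (\f.(\g.(\h.((f h) g))))) h) ((\f.(\g.(\h.((f h) g)))) h))) s)
  Redex: ((\f.(\g.(\h.((f h) g)))) (\f.(\g.(\h.((f h) g)))))
  Redex: ((\f.(\g.(\h.((f h) g)))) h)
Total redexes: 3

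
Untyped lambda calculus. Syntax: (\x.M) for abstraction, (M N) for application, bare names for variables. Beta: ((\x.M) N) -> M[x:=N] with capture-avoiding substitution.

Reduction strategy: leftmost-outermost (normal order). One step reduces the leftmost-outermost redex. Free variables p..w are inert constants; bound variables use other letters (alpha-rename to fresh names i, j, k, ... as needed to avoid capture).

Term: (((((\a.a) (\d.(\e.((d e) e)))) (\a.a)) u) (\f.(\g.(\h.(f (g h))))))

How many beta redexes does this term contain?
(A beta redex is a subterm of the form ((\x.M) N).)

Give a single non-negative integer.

Answer: 1

Derivation:
Term: (((((\a.a) (\d.(\e.((d e) e)))) (\a.a)) u) (\f.(\g.(\h.(f (g h))))))
  Redex: ((\a.a) (\d.(\e.((d e) e))))
Total redexes: 1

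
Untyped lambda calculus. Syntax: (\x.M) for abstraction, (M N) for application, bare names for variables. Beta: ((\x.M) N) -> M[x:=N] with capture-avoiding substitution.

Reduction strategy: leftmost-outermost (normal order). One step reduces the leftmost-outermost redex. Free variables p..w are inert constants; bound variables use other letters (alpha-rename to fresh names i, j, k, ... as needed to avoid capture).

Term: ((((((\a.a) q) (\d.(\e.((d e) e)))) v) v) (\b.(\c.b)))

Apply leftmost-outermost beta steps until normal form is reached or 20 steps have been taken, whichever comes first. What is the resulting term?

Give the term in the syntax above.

Answer: ((((q (\d.(\e.((d e) e)))) v) v) (\b.(\c.b)))

Derivation:
Step 0: ((((((\a.a) q) (\d.(\e.((d e) e)))) v) v) (\b.(\c.b)))
Step 1: ((((q (\d.(\e.((d e) e)))) v) v) (\b.(\c.b)))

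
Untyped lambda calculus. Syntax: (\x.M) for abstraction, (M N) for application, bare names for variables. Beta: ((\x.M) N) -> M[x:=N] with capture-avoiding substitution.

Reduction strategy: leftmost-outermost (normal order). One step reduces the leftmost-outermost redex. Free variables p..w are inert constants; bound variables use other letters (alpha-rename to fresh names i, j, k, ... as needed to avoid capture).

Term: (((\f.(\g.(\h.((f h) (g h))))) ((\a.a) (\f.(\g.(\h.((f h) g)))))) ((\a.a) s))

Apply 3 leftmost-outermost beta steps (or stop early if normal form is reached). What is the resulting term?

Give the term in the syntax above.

Answer: (\h.(((\f.(\g.(\h.((f h) g)))) h) (((\a.a) s) h)))

Derivation:
Step 0: (((\f.(\g.(\h.((f h) (g h))))) ((\a.a) (\f.(\g.(\h.((f h) g)))))) ((\a.a) s))
Step 1: ((\g.(\h.((((\a.a) (\f.(\g.(\h.((f h) g))))) h) (g h)))) ((\a.a) s))
Step 2: (\h.((((\a.a) (\f.(\g.(\h.((f h) g))))) h) (((\a.a) s) h)))
Step 3: (\h.(((\f.(\g.(\h.((f h) g)))) h) (((\a.a) s) h)))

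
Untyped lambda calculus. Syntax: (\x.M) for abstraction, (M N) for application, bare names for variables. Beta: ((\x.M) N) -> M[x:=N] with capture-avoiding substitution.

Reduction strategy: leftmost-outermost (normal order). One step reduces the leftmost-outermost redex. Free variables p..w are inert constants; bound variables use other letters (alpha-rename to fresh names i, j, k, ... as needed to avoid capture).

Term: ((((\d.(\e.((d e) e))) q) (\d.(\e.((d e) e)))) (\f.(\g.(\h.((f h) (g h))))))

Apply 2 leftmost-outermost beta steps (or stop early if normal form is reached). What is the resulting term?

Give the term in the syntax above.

Answer: (((q (\d.(\e.((d e) e)))) (\d.(\e.((d e) e)))) (\f.(\g.(\h.((f h) (g h))))))

Derivation:
Step 0: ((((\d.(\e.((d e) e))) q) (\d.(\e.((d e) e)))) (\f.(\g.(\h.((f h) (g h))))))
Step 1: (((\e.((q e) e)) (\d.(\e.((d e) e)))) (\f.(\g.(\h.((f h) (g h))))))
Step 2: (((q (\d.(\e.((d e) e)))) (\d.(\e.((d e) e)))) (\f.(\g.(\h.((f h) (g h))))))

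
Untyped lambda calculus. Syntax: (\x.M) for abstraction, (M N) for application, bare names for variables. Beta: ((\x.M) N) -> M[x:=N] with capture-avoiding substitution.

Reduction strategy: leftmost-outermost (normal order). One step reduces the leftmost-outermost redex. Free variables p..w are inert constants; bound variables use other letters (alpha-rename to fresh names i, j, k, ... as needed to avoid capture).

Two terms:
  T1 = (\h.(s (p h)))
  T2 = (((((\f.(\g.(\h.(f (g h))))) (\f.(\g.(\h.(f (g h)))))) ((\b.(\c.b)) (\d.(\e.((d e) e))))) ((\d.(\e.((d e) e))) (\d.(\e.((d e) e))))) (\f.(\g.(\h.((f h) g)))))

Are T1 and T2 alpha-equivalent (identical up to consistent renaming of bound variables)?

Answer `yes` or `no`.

Answer: no

Derivation:
Term 1: (\h.(s (p h)))
Term 2: (((((\f.(\g.(\h.(f (g h))))) (\f.(\g.(\h.(f (g h)))))) ((\b.(\c.b)) (\d.(\e.((d e) e))))) ((\d.(\e.((d e) e))) (\d.(\e.((d e) e))))) (\f.(\g.(\h.((f h) g)))))
Alpha-equivalence: compare structure up to binder renaming.
Result: False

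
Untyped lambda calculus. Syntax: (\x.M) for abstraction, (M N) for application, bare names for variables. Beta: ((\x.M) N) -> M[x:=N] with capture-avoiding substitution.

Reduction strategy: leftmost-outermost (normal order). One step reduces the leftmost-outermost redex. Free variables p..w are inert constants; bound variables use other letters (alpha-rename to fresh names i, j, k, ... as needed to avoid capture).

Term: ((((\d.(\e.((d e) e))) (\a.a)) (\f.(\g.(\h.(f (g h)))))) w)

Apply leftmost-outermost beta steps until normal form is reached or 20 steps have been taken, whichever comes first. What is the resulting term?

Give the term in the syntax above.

Answer: (\h.(\g.(\i.((w h) (g i)))))

Derivation:
Step 0: ((((\d.(\e.((d e) e))) (\a.a)) (\f.(\g.(\h.(f (g h)))))) w)
Step 1: (((\e.(((\a.a) e) e)) (\f.(\g.(\h.(f (g h)))))) w)
Step 2: ((((\a.a) (\f.(\g.(\h.(f (g h)))))) (\f.(\g.(\h.(f (g h)))))) w)
Step 3: (((\f.(\g.(\h.(f (g h))))) (\f.(\g.(\h.(f (g h)))))) w)
Step 4: ((\g.(\h.((\f.(\g.(\h.(f (g h))))) (g h)))) w)
Step 5: (\h.((\f.(\g.(\h.(f (g h))))) (w h)))
Step 6: (\h.(\g.(\i.((w h) (g i)))))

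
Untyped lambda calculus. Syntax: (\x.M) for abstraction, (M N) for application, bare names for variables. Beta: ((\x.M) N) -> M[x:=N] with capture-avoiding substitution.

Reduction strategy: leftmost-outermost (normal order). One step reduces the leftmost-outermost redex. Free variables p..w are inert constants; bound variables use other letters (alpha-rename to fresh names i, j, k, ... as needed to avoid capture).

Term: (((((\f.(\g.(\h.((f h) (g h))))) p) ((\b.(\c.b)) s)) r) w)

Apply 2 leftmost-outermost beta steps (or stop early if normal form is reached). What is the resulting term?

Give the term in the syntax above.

Answer: (((\h.((p h) (((\b.(\c.b)) s) h))) r) w)

Derivation:
Step 0: (((((\f.(\g.(\h.((f h) (g h))))) p) ((\b.(\c.b)) s)) r) w)
Step 1: ((((\g.(\h.((p h) (g h)))) ((\b.(\c.b)) s)) r) w)
Step 2: (((\h.((p h) (((\b.(\c.b)) s) h))) r) w)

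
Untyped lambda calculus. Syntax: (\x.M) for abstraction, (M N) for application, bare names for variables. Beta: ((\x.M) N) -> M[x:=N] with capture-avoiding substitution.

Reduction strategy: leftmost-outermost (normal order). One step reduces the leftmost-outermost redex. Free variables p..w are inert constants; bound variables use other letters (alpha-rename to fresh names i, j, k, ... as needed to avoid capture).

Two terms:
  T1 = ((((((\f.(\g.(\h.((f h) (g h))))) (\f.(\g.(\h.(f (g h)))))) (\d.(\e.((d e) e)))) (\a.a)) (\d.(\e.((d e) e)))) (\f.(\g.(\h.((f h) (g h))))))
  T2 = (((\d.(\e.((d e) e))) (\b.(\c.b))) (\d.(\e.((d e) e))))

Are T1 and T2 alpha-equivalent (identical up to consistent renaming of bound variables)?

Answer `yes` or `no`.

Term 1: ((((((\f.(\g.(\h.((f h) (g h))))) (\f.(\g.(\h.(f (g h)))))) (\d.(\e.((d e) e)))) (\a.a)) (\d.(\e.((d e) e)))) (\f.(\g.(\h.((f h) (g h))))))
Term 2: (((\d.(\e.((d e) e))) (\b.(\c.b))) (\d.(\e.((d e) e))))
Alpha-equivalence: compare structure up to binder renaming.
Result: False

Answer: no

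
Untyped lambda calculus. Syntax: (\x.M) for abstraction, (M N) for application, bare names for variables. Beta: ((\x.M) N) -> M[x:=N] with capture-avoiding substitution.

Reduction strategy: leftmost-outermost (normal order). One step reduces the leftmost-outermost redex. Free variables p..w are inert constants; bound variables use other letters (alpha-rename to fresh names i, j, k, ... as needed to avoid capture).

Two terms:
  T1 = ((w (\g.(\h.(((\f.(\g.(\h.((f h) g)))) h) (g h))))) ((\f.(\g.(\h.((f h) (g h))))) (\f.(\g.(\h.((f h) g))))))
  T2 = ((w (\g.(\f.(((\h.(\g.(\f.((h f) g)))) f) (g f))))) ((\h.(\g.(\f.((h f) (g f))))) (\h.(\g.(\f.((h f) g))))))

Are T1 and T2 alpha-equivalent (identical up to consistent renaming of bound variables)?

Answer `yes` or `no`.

Term 1: ((w (\g.(\h.(((\f.(\g.(\h.((f h) g)))) h) (g h))))) ((\f.(\g.(\h.((f h) (g h))))) (\f.(\g.(\h.((f h) g))))))
Term 2: ((w (\g.(\f.(((\h.(\g.(\f.((h f) g)))) f) (g f))))) ((\h.(\g.(\f.((h f) (g f))))) (\h.(\g.(\f.((h f) g))))))
Alpha-equivalence: compare structure up to binder renaming.
Result: True

Answer: yes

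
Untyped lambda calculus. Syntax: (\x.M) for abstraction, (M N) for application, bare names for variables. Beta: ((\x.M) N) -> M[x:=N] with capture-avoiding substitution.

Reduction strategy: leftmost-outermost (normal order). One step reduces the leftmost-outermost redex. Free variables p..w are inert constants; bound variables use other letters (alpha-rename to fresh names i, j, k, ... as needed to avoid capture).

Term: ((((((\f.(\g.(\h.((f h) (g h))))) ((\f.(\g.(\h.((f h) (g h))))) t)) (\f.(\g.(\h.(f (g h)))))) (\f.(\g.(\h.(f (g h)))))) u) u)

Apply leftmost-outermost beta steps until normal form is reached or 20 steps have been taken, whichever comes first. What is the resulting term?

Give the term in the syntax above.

Answer: ((((t (\g.(\h.(\i.(\j.((g h) (i j))))))) (\g.(\h.(\i.(\j.(\k.(((g h) i) (j k)))))))) u) u)

Derivation:
Step 0: ((((((\f.(\g.(\h.((f h) (g h))))) ((\f.(\g.(\h.((f h) (g h))))) t)) (\f.(\g.(\h.(f (g h)))))) (\f.(\g.(\h.(f (g h)))))) u) u)
Step 1: (((((\g.(\h.((((\f.(\g.(\h.((f h) (g h))))) t) h) (g h)))) (\f.(\g.(\h.(f (g h)))))) (\f.(\g.(\h.(f (g h)))))) u) u)
Step 2: ((((\h.((((\f.(\g.(\h.((f h) (g h))))) t) h) ((\f.(\g.(\h.(f (g h))))) h))) (\f.(\g.(\h.(f (g h)))))) u) u)
Step 3: ((((((\f.(\g.(\h.((f h) (g h))))) t) (\f.(\g.(\h.(f (g h)))))) ((\f.(\g.(\h.(f (g h))))) (\f.(\g.(\h.(f (g h))))))) u) u)
Step 4: (((((\g.(\h.((t h) (g h)))) (\f.(\g.(\h.(f (g h)))))) ((\f.(\g.(\h.(f (g h))))) (\f.(\g.(\h.(f (g h))))))) u) u)
Step 5: ((((\h.((t h) ((\f.(\g.(\h.(f (g h))))) h))) ((\f.(\g.(\h.(f (g h))))) (\f.(\g.(\h.(f (g h))))))) u) u)
Step 6: ((((t ((\f.(\g.(\h.(f (g h))))) (\f.(\g.(\h.(f (g h))))))) ((\f.(\g.(\h.(f (g h))))) ((\f.(\g.(\h.(f (g h))))) (\f.(\g.(\h.(f (g h)))))))) u) u)
Step 7: ((((t (\g.(\h.((\f.(\g.(\h.(f (g h))))) (g h))))) ((\f.(\g.(\h.(f (g h))))) ((\f.(\g.(\h.(f (g h))))) (\f.(\g.(\h.(f (g h)))))))) u) u)
Step 8: ((((t (\g.(\h.(\i.(\j.((g h) (i j))))))) ((\f.(\g.(\h.(f (g h))))) ((\f.(\g.(\h.(f (g h))))) (\f.(\g.(\h.(f (g h)))))))) u) u)
Step 9: ((((t (\g.(\h.(\i.(\j.((g h) (i j))))))) (\g.(\h.(((\f.(\g.(\h.(f (g h))))) (\f.(\g.(\h.(f (g h)))))) (g h))))) u) u)
Step 10: ((((t (\g.(\h.(\i.(\j.((g h) (i j))))))) (\g.(\h.((\g.(\h.((\f.(\g.(\h.(f (g h))))) (g h)))) (g h))))) u) u)
Step 11: ((((t (\g.(\h.(\i.(\j.((g h) (i j))))))) (\g.(\h.(\i.((\f.(\g.(\h.(f (g h))))) ((g h) i)))))) u) u)
Step 12: ((((t (\g.(\h.(\i.(\j.((g h) (i j))))))) (\g.(\h.(\i.(\j.(\k.(((g h) i) (j k)))))))) u) u)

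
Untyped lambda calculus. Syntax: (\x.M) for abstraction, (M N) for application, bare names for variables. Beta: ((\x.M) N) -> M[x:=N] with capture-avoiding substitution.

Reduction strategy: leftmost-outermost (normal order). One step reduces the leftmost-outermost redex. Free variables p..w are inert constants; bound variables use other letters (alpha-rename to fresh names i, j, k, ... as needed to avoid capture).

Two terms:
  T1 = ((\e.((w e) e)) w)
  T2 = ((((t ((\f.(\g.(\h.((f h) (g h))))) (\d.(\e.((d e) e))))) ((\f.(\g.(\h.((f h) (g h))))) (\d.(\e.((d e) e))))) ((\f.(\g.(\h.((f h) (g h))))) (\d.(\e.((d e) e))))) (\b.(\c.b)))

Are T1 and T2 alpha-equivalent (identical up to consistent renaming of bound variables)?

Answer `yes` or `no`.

Term 1: ((\e.((w e) e)) w)
Term 2: ((((t ((\f.(\g.(\h.((f h) (g h))))) (\d.(\e.((d e) e))))) ((\f.(\g.(\h.((f h) (g h))))) (\d.(\e.((d e) e))))) ((\f.(\g.(\h.((f h) (g h))))) (\d.(\e.((d e) e))))) (\b.(\c.b)))
Alpha-equivalence: compare structure up to binder renaming.
Result: False

Answer: no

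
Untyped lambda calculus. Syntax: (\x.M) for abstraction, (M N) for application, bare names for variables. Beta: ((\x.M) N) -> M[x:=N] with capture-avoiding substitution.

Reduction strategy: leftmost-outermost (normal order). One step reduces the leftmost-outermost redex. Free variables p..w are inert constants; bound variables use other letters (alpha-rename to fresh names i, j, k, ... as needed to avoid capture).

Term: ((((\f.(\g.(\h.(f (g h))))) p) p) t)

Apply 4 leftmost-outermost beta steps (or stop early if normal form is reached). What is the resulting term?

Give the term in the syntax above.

Step 0: ((((\f.(\g.(\h.(f (g h))))) p) p) t)
Step 1: (((\g.(\h.(p (g h)))) p) t)
Step 2: ((\h.(p (p h))) t)
Step 3: (p (p t))
Step 4: (normal form reached)

Answer: (p (p t))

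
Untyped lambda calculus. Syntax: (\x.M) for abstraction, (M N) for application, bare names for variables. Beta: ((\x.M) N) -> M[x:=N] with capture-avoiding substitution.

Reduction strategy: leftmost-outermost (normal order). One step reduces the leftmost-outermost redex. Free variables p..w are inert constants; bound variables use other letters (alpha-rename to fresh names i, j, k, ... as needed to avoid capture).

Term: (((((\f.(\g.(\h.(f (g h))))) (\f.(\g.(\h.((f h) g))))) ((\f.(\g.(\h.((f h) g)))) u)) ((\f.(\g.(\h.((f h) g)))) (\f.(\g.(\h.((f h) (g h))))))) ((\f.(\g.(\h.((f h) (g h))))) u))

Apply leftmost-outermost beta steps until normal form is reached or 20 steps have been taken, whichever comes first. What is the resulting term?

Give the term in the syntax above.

Step 0: (((((\f.(\g.(\h.(f (g h))))) (\f.(\g.(\h.((f h) g))))) ((\f.(\g.(\h.((f h) g)))) u)) ((\f.(\g.(\h.((f h) g)))) (\f.(\g.(\h.((f h) (g h))))))) ((\f.(\g.(\h.((f h) (g h))))) u))
Step 1: ((((\g.(\h.((\f.(\g.(\h.((f h) g)))) (g h)))) ((\f.(\g.(\h.((f h) g)))) u)) ((\f.(\g.(\h.((f h) g)))) (\f.(\g.(\h.((f h) (g h))))))) ((\f.(\g.(\h.((f h) (g h))))) u))
Step 2: (((\h.((\f.(\g.(\h.((f h) g)))) (((\f.(\g.(\h.((f h) g)))) u) h))) ((\f.(\g.(\h.((f h) g)))) (\f.(\g.(\h.((f h) (g h))))))) ((\f.(\g.(\h.((f h) (g h))))) u))
Step 3: (((\f.(\g.(\h.((f h) g)))) (((\f.(\g.(\h.((f h) g)))) u) ((\f.(\g.(\h.((f h) g)))) (\f.(\g.(\h.((f h) (g h)))))))) ((\f.(\g.(\h.((f h) (g h))))) u))
Step 4: ((\g.(\h.(((((\f.(\g.(\h.((f h) g)))) u) ((\f.(\g.(\h.((f h) g)))) (\f.(\g.(\h.((f h) (g h))))))) h) g))) ((\f.(\g.(\h.((f h) (g h))))) u))
Step 5: (\h.(((((\f.(\g.(\h.((f h) g)))) u) ((\f.(\g.(\h.((f h) g)))) (\f.(\g.(\h.((f h) (g h))))))) h) ((\f.(\g.(\h.((f h) (g h))))) u)))
Step 6: (\h.((((\g.(\h.((u h) g))) ((\f.(\g.(\h.((f h) g)))) (\f.(\g.(\h.((f h) (g h))))))) h) ((\f.(\g.(\h.((f h) (g h))))) u)))
Step 7: (\h.(((\h.((u h) ((\f.(\g.(\h.((f h) g)))) (\f.(\g.(\h.((f h) (g h)))))))) h) ((\f.(\g.(\h.((f h) (g h))))) u)))
Step 8: (\h.(((u h) ((\f.(\g.(\h.((f h) g)))) (\f.(\g.(\h.((f h) (g h))))))) ((\f.(\g.(\h.((f h) (g h))))) u)))
Step 9: (\h.(((u h) (\g.(\h.(((\f.(\g.(\h.((f h) (g h))))) h) g)))) ((\f.(\g.(\h.((f h) (g h))))) u)))
Step 10: (\h.(((u h) (\g.(\h.((\g.(\i.((h i) (g i)))) g)))) ((\f.(\g.(\h.((f h) (g h))))) u)))
Step 11: (\h.(((u h) (\g.(\h.(\i.((h i) (g i)))))) ((\f.(\g.(\h.((f h) (g h))))) u)))
Step 12: (\h.(((u h) (\g.(\h.(\i.((h i) (g i)))))) (\g.(\h.((u h) (g h))))))

Answer: (\h.(((u h) (\g.(\h.(\i.((h i) (g i)))))) (\g.(\h.((u h) (g h))))))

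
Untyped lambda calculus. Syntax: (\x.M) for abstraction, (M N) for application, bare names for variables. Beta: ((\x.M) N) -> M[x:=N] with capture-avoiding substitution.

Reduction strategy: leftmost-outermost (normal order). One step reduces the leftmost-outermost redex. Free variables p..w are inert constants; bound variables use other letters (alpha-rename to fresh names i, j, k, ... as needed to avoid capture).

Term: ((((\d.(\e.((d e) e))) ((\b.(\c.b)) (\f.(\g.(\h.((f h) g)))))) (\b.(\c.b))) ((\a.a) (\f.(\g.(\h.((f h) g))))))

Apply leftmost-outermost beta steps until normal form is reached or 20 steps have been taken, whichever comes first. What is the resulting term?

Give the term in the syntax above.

Answer: (\h.h)

Derivation:
Step 0: ((((\d.(\e.((d e) e))) ((\b.(\c.b)) (\f.(\g.(\h.((f h) g)))))) (\b.(\c.b))) ((\a.a) (\f.(\g.(\h.((f h) g))))))
Step 1: (((\e.((((\b.(\c.b)) (\f.(\g.(\h.((f h) g))))) e) e)) (\b.(\c.b))) ((\a.a) (\f.(\g.(\h.((f h) g))))))
Step 2: (((((\b.(\c.b)) (\f.(\g.(\h.((f h) g))))) (\b.(\c.b))) (\b.(\c.b))) ((\a.a) (\f.(\g.(\h.((f h) g))))))
Step 3: ((((\c.(\f.(\g.(\h.((f h) g))))) (\b.(\c.b))) (\b.(\c.b))) ((\a.a) (\f.(\g.(\h.((f h) g))))))
Step 4: (((\f.(\g.(\h.((f h) g)))) (\b.(\c.b))) ((\a.a) (\f.(\g.(\h.((f h) g))))))
Step 5: ((\g.(\h.(((\b.(\c.b)) h) g))) ((\a.a) (\f.(\g.(\h.((f h) g))))))
Step 6: (\h.(((\b.(\c.b)) h) ((\a.a) (\f.(\g.(\h.((f h) g)))))))
Step 7: (\h.((\c.h) ((\a.a) (\f.(\g.(\h.((f h) g)))))))
Step 8: (\h.h)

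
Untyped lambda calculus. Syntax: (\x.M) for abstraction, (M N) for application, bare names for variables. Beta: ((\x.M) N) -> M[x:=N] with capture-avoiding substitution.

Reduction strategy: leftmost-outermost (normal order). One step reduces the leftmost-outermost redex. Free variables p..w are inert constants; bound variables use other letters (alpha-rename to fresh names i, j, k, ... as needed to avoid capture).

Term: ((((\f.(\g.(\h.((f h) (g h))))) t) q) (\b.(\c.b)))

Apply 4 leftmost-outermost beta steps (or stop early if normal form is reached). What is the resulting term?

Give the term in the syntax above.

Step 0: ((((\f.(\g.(\h.((f h) (g h))))) t) q) (\b.(\c.b)))
Step 1: (((\g.(\h.((t h) (g h)))) q) (\b.(\c.b)))
Step 2: ((\h.((t h) (q h))) (\b.(\c.b)))
Step 3: ((t (\b.(\c.b))) (q (\b.(\c.b))))
Step 4: (normal form reached)

Answer: ((t (\b.(\c.b))) (q (\b.(\c.b))))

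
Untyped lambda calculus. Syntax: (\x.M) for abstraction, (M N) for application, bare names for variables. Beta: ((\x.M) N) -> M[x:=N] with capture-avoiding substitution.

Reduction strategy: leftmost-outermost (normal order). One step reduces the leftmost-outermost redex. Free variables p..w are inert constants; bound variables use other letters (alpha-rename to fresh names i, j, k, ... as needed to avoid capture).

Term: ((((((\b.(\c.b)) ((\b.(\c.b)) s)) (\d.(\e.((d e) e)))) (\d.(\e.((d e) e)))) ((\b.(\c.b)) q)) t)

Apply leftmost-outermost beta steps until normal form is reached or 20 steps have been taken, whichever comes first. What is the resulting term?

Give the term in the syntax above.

Answer: ((s (\c.q)) t)

Derivation:
Step 0: ((((((\b.(\c.b)) ((\b.(\c.b)) s)) (\d.(\e.((d e) e)))) (\d.(\e.((d e) e)))) ((\b.(\c.b)) q)) t)
Step 1: (((((\c.((\b.(\c.b)) s)) (\d.(\e.((d e) e)))) (\d.(\e.((d e) e)))) ((\b.(\c.b)) q)) t)
Step 2: (((((\b.(\c.b)) s) (\d.(\e.((d e) e)))) ((\b.(\c.b)) q)) t)
Step 3: ((((\c.s) (\d.(\e.((d e) e)))) ((\b.(\c.b)) q)) t)
Step 4: ((s ((\b.(\c.b)) q)) t)
Step 5: ((s (\c.q)) t)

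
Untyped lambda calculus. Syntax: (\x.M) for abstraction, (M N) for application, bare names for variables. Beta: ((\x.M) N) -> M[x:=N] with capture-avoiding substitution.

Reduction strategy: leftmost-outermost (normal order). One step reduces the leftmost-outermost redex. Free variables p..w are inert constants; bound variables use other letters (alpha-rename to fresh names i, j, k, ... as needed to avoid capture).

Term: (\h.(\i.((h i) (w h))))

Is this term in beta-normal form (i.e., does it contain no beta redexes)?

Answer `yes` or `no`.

Answer: yes

Derivation:
Term: (\h.(\i.((h i) (w h))))
No beta redexes found.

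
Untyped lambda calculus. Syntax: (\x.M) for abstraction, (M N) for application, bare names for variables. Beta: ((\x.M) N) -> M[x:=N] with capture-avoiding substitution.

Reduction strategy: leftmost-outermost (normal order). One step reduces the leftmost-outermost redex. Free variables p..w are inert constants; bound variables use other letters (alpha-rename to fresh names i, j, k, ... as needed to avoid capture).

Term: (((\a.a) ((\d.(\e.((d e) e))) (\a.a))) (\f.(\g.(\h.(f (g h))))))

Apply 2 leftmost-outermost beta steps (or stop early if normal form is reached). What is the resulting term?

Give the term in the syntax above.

Answer: ((\e.(((\a.a) e) e)) (\f.(\g.(\h.(f (g h))))))

Derivation:
Step 0: (((\a.a) ((\d.(\e.((d e) e))) (\a.a))) (\f.(\g.(\h.(f (g h))))))
Step 1: (((\d.(\e.((d e) e))) (\a.a)) (\f.(\g.(\h.(f (g h))))))
Step 2: ((\e.(((\a.a) e) e)) (\f.(\g.(\h.(f (g h))))))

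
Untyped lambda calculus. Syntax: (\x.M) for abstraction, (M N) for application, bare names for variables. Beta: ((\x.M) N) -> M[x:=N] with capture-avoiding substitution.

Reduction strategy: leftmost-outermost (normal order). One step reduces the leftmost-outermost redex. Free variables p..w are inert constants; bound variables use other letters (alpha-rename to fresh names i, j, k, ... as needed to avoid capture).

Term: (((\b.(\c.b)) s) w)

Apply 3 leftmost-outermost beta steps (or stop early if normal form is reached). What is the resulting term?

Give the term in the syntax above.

Step 0: (((\b.(\c.b)) s) w)
Step 1: ((\c.s) w)
Step 2: s
Step 3: (normal form reached)

Answer: s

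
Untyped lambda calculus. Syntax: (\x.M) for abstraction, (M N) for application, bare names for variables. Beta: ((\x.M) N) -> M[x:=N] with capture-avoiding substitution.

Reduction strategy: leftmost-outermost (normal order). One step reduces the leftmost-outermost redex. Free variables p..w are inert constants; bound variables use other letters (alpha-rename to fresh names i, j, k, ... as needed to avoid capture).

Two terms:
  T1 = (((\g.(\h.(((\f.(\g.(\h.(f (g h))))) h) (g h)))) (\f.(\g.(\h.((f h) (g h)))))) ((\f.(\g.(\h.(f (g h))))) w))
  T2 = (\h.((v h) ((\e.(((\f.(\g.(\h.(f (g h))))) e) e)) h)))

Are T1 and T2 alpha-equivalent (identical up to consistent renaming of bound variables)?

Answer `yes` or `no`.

Answer: no

Derivation:
Term 1: (((\g.(\h.(((\f.(\g.(\h.(f (g h))))) h) (g h)))) (\f.(\g.(\h.((f h) (g h)))))) ((\f.(\g.(\h.(f (g h))))) w))
Term 2: (\h.((v h) ((\e.(((\f.(\g.(\h.(f (g h))))) e) e)) h)))
Alpha-equivalence: compare structure up to binder renaming.
Result: False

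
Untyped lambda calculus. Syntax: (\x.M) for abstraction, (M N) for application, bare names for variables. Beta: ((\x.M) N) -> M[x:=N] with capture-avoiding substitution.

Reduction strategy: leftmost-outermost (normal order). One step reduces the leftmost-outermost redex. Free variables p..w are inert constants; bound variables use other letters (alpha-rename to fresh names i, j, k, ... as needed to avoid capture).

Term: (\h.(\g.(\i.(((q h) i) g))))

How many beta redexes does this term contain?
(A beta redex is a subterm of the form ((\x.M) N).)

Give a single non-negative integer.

Term: (\h.(\g.(\i.(((q h) i) g))))
  (no redexes)
Total redexes: 0

Answer: 0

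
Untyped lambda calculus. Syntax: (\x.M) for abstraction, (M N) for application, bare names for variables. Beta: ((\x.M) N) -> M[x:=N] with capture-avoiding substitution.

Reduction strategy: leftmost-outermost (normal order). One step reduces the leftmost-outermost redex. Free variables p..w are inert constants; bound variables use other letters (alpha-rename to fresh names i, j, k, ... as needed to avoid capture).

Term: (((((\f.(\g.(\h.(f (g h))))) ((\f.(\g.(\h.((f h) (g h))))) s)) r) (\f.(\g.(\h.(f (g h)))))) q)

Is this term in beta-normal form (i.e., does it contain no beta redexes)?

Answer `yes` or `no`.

Term: (((((\f.(\g.(\h.(f (g h))))) ((\f.(\g.(\h.((f h) (g h))))) s)) r) (\f.(\g.(\h.(f (g h)))))) q)
Found 2 beta redex(es).

Answer: no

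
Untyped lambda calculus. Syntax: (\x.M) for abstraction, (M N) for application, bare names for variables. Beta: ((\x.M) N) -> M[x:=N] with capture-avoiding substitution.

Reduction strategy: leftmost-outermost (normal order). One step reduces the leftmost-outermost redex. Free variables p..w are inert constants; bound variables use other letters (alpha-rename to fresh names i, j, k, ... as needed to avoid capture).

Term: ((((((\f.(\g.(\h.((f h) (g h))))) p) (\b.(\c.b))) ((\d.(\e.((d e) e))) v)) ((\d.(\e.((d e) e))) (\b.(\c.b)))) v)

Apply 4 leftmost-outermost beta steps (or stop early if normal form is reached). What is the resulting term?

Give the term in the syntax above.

Answer: ((((p (\e.((v e) e))) ((\b.(\c.b)) ((\d.(\e.((d e) e))) v))) ((\d.(\e.((d e) e))) (\b.(\c.b)))) v)

Derivation:
Step 0: ((((((\f.(\g.(\h.((f h) (g h))))) p) (\b.(\c.b))) ((\d.(\e.((d e) e))) v)) ((\d.(\e.((d e) e))) (\b.(\c.b)))) v)
Step 1: (((((\g.(\h.((p h) (g h)))) (\b.(\c.b))) ((\d.(\e.((d e) e))) v)) ((\d.(\e.((d e) e))) (\b.(\c.b)))) v)
Step 2: ((((\h.((p h) ((\b.(\c.b)) h))) ((\d.(\e.((d e) e))) v)) ((\d.(\e.((d e) e))) (\b.(\c.b)))) v)
Step 3: ((((p ((\d.(\e.((d e) e))) v)) ((\b.(\c.b)) ((\d.(\e.((d e) e))) v))) ((\d.(\e.((d e) e))) (\b.(\c.b)))) v)
Step 4: ((((p (\e.((v e) e))) ((\b.(\c.b)) ((\d.(\e.((d e) e))) v))) ((\d.(\e.((d e) e))) (\b.(\c.b)))) v)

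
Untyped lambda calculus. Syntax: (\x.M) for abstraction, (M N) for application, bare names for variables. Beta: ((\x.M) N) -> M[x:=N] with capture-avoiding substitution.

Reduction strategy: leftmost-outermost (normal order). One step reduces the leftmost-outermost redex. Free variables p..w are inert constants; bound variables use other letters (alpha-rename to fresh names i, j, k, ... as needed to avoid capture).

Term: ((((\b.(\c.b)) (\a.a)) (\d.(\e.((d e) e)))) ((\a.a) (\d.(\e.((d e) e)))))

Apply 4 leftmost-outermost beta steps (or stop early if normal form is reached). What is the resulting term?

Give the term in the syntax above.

Answer: (\d.(\e.((d e) e)))

Derivation:
Step 0: ((((\b.(\c.b)) (\a.a)) (\d.(\e.((d e) e)))) ((\a.a) (\d.(\e.((d e) e)))))
Step 1: (((\c.(\a.a)) (\d.(\e.((d e) e)))) ((\a.a) (\d.(\e.((d e) e)))))
Step 2: ((\a.a) ((\a.a) (\d.(\e.((d e) e)))))
Step 3: ((\a.a) (\d.(\e.((d e) e))))
Step 4: (\d.(\e.((d e) e)))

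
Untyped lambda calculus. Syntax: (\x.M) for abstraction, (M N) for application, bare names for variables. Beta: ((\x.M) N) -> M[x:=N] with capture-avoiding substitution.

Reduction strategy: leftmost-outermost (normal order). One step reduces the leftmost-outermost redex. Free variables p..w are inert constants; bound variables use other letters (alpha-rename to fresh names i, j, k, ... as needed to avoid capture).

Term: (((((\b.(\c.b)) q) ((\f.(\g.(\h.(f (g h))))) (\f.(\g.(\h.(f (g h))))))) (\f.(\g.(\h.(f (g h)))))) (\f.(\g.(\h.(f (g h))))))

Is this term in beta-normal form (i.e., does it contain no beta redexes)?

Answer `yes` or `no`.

Term: (((((\b.(\c.b)) q) ((\f.(\g.(\h.(f (g h))))) (\f.(\g.(\h.(f (g h))))))) (\f.(\g.(\h.(f (g h)))))) (\f.(\g.(\h.(f (g h))))))
Found 2 beta redex(es).

Answer: no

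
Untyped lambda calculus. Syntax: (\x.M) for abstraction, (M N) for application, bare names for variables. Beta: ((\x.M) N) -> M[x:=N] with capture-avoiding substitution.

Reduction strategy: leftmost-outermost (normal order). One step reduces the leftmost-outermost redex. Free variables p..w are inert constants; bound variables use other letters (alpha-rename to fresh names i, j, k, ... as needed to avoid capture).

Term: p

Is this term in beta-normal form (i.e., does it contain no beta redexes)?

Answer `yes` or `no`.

Term: p
No beta redexes found.

Answer: yes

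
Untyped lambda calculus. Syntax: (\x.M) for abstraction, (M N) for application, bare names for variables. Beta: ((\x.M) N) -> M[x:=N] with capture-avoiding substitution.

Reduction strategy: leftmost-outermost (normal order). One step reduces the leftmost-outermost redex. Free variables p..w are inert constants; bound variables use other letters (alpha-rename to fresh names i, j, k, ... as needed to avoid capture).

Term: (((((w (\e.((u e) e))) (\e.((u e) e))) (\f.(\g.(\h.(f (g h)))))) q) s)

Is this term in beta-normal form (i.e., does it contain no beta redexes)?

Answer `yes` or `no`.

Answer: yes

Derivation:
Term: (((((w (\e.((u e) e))) (\e.((u e) e))) (\f.(\g.(\h.(f (g h)))))) q) s)
No beta redexes found.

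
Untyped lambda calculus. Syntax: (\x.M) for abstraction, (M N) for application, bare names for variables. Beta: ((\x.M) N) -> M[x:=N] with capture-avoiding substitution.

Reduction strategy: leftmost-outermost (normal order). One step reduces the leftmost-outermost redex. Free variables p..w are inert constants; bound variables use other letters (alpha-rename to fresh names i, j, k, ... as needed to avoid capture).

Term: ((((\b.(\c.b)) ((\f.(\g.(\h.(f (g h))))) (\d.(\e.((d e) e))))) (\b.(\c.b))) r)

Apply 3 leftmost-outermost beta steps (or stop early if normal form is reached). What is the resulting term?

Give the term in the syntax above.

Step 0: ((((\b.(\c.b)) ((\f.(\g.(\h.(f (g h))))) (\d.(\e.((d e) e))))) (\b.(\c.b))) r)
Step 1: (((\c.((\f.(\g.(\h.(f (g h))))) (\d.(\e.((d e) e))))) (\b.(\c.b))) r)
Step 2: (((\f.(\g.(\h.(f (g h))))) (\d.(\e.((d e) e)))) r)
Step 3: ((\g.(\h.((\d.(\e.((d e) e))) (g h)))) r)

Answer: ((\g.(\h.((\d.(\e.((d e) e))) (g h)))) r)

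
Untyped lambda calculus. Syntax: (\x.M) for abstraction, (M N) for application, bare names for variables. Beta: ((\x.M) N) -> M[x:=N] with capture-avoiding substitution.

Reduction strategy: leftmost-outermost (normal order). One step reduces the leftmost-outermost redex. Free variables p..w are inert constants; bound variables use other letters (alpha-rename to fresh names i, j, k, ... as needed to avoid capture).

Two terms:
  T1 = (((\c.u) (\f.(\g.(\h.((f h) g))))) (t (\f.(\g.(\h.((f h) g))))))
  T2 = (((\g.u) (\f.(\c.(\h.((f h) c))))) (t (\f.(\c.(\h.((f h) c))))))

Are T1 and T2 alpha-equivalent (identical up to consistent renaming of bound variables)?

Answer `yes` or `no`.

Term 1: (((\c.u) (\f.(\g.(\h.((f h) g))))) (t (\f.(\g.(\h.((f h) g))))))
Term 2: (((\g.u) (\f.(\c.(\h.((f h) c))))) (t (\f.(\c.(\h.((f h) c))))))
Alpha-equivalence: compare structure up to binder renaming.
Result: True

Answer: yes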